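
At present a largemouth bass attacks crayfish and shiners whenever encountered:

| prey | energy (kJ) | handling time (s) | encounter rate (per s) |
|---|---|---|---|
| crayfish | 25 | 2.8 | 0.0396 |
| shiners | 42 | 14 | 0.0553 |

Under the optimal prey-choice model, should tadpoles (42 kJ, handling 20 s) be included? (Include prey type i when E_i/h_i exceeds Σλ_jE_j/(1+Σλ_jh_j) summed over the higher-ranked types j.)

Yes

On crayfish and shiners alone, R = ΣλE/(1+Σλh) = 3.313/1.885 = 1.757 kJ/s.
tadpoles: E/h = 42/20 = 2.1 kJ/s.
Since 2.1 > R, including tadpoles increases the long-run rate.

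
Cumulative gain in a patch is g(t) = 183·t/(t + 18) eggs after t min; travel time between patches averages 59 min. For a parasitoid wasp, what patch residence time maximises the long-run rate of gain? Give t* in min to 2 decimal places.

Optimal t* satisfies g'(t*) = g(t*)/(T + t*).
g'(t) = 183·18/(t + 18)². Setting 183·18/(t+18)² = 183t/[(t+18)(59+t)] gives 18(59+t) = t(t+18), so t² = 18×59 = 1062.
t* = √1062 = 32.59 min.

32.59 min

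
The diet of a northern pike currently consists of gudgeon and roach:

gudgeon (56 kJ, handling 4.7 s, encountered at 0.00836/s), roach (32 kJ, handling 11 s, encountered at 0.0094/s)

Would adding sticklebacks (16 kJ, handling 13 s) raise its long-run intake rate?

Intake rate on the current diet: R = (0.00836×56 + 0.0094×32) / (1 + 0.00836×4.7 + 0.0094×11) = 0.769/1.143 = 0.6729 kJ/s.
sticklebacks: E/h = 16/13 = 1.231 kJ/s.
Since 1.231 > R, including sticklebacks increases the long-run rate.

Yes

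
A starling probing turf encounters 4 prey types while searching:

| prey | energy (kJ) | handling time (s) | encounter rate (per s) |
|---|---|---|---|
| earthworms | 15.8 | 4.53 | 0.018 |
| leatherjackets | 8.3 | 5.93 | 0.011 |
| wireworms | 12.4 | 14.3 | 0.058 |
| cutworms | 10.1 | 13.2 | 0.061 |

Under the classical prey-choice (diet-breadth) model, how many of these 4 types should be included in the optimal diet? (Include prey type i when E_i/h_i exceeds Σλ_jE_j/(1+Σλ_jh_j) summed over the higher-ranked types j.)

4

Profitabilities (E/h, kJ/s): earthworms 3.49, leatherjackets 1.4, wireworms 0.867, cutworms 0.765. Add prey in this order while the next type's profitability exceeds the intake rate on those already taken.
Rate on top 1: 0.263. leatherjackets: 1.4 > 0.263 → include.
Rate on top 2: 0.3276. wireworms: 0.867 > 0.3276 → include.
Rate on top 3: 0.5541. cutworms: 0.765 > 0.5541 → include.
Optimal diet: earthworms, leatherjackets, wireworms, cutworms — 4 of 4 types.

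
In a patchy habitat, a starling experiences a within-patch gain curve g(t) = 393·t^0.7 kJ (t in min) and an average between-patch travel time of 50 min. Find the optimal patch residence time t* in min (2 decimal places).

116.67 min

Optimal t* satisfies g'(t*) = g(t*)/(T + t*).
g'(t) = 0.7·393·t^-0.3. Setting 0.7·393·t^-0.3 = 393·t^0.7/(50+t) gives 0.7(50+t) = t, so 0.30·t = 0.7×50.
t* = 0.7×50/0.30 = 116.7 min.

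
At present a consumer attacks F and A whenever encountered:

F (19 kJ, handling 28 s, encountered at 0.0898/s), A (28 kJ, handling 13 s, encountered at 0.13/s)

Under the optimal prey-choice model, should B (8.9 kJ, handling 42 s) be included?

No

Intake rate on the current diet: R = (0.0898×19 + 0.13×28) / (1 + 0.0898×28 + 0.13×13) = 5.346/5.204 = 1.027 kJ/s.
Profitability of B: 8.9/42 = 0.2119 kJ/s.
0.2119 < 1.027, so adding B would lower the average — exclude it.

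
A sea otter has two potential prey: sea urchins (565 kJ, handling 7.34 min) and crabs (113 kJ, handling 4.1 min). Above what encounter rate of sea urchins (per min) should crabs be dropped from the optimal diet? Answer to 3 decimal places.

The zero-one rule: include crabs iff E₂/h₂ > λE₁/(1+λh₁). Equality gives the switch point.
λE₁h₂ = E₂ + λE₂h₁ ⇒ λ = E₂/(E₁h₂ − E₂h₁) = 113/(2316 − 829.4) = 0.07599 per min.

0.076 per min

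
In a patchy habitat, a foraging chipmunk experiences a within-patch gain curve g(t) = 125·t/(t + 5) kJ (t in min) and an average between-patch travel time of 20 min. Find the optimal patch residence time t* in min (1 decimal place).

By the marginal value theorem, leave when the instantaneous gain rate g'(t) equals the habitat-wide average g(t)/(T + t).
g'(t) = 125·5/(t + 5)². Setting 125·5/(t+5)² = 125t/[(t+5)(20+t)] gives 5(20+t) = t(t+5), so t² = 5×20 = 100.
t* = √100 = 10 min.

10.0 min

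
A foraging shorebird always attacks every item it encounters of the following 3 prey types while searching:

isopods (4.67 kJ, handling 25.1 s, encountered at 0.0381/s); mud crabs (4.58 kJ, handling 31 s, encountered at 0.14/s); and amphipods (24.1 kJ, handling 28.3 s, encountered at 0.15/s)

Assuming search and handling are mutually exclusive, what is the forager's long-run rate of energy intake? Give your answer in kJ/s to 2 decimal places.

R = (0.0381×4.67 + 0.14×4.58 + 0.15×24.1) / (1 + 0.0381×25.1 + 0.14×31 + 0.15×28.3) = 4.434/10.54 = 0.4206 kJ/s.

0.42 kJ/s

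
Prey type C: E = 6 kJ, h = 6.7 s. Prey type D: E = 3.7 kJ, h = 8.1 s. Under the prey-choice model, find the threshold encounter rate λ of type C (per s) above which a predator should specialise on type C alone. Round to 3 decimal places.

At the threshold, the rate on type C alone equals the profitability of type D: λ·6/(1 + λ·6.7) = 3.7/8.1 = 0.4568.
Rearranging, λ(6 − 0.4568×6.7) = 0.4568, so λ = 0.4568/2.94 = 0.1554 per s.

0.155 per s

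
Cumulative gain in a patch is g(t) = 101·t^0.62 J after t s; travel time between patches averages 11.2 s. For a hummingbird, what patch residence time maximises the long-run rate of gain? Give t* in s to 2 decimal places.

Maximise g(t)/(T+t): set derivative to zero → g'(t)(T+t) = g(t).
g'(t) = 0.62·101·t^-0.38. Setting 0.62·101·t^-0.38 = 101·t^0.62/(11.2+t) gives 0.62(11.2+t) = t, so 0.38·t = 0.62×11.2.
t* = 0.62×11.2/0.38 = 18.27 s.

18.27 s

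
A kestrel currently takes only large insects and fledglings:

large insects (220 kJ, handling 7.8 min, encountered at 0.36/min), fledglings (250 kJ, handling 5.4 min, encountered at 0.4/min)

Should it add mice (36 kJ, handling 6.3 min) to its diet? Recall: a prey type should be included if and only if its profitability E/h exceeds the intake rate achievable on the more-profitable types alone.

No

Current rate: (0.36×220 + 0.4×250)/(1 + 0.36×7.8 + 0.4×5.4) = 30.03 kJ/min.
mice: E/h = 36/6.3 = 5.714 kJ/min.
5.714 < 30.03, so adding mice would lower the average — exclude it.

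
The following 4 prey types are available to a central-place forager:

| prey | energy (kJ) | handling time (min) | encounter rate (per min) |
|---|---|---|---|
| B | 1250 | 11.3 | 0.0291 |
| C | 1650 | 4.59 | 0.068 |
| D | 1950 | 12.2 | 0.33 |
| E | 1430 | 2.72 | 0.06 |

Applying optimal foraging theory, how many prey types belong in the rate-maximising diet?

3

Profitabilities (E/h, kJ/min): E 526, C 359, D 160, B 111. Add prey in this order while the next type's profitability exceeds the intake rate on those already taken.
Rate on top 1: 73.76. C: 359 > 73.76 → include.
Rate on top 2: 134.2. D: 160 > 134.2 → include.
Rate on top 3: 153. B: 111 < 153 → exclude; stop.
Optimal diet: E, C, D — 3 of 4 types.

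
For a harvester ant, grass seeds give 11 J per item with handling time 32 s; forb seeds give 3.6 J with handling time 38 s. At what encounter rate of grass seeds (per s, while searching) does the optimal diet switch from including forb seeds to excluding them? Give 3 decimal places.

0.012 per s

At the threshold, the rate on grass seeds alone equals the profitability of forb seeds: λ·11/(1 + λ·32) = 3.6/38 = 0.09474.
Rearranging, λ(11 − 0.09474×32) = 0.09474, so λ = 0.09474/7.968 = 0.01189 per s.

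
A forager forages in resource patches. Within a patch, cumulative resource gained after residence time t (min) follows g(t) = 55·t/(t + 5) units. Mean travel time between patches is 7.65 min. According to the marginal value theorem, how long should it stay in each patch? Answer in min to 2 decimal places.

6.18 min

By the marginal value theorem, leave when the instantaneous gain rate g'(t) equals the habitat-wide average g(t)/(T + t).
g'(t) = 55·5/(t + 5)². Setting 55·5/(t+5)² = 55t/[(t+5)(7.65+t)] gives 5(7.65+t) = t(t+5), so t² = 5×7.65 = 38.25.
t* = √38.25 = 6.185 min.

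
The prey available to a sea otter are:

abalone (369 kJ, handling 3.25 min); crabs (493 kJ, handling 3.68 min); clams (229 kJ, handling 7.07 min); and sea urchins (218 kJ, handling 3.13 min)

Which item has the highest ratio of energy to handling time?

crabs

In descending order of E/h:
crabs: 493/3.68 = 134 kJ/min
abalone: 369/3.25 = 114 kJ/min
sea urchins: 218/3.13 = 69.6 kJ/min
clams: 229/7.07 = 32.4 kJ/min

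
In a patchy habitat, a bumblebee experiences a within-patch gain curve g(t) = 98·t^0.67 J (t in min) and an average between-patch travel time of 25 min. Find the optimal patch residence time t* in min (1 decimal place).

Optimal t* satisfies g'(t*) = g(t*)/(T + t*).
g'(t) = 0.67·98·t^-0.33. Setting 0.67·98·t^-0.33 = 98·t^0.67/(25+t) gives 0.67(25+t) = t, so 0.33·t = 0.67×25.
t* = 0.67×25/0.33 = 50.76 min.

50.8 min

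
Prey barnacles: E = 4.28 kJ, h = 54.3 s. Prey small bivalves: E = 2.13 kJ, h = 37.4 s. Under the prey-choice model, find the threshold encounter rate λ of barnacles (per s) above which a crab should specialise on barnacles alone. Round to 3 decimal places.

The zero-one rule: include small bivalves iff E₂/h₂ > λE₁/(1+λh₁). Equality gives the switch point.
λE₁h₂ = E₂ + λE₂h₁ ⇒ λ = E₂/(E₁h₂ − E₂h₁) = 2.13/(160.1 − 115.7) = 0.04796 per s.

0.048 per s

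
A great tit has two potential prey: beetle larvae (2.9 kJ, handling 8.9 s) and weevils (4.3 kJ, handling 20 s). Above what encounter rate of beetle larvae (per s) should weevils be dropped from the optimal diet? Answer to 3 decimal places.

0.218 per s

Drop weevils once their profitability E₂/h₂ falls below the rate achievable on beetle larvae alone: E₂/h₂ = λE₁/(1 + λh₁).
Solve for λ: λE₁h₂ = E₂(1 + λh₁) → λ(E₁h₂ − E₂h₁) = E₂ → λ = E₂/(E₁h₂ − E₂h₁).
λ = 4.3/(2.9×20 − 4.3×8.9) = 4.3/19.73 = 0.2179 per s.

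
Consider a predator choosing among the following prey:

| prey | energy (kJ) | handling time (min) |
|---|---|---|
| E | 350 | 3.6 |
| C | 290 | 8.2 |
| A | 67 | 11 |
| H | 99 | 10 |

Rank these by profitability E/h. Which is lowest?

In descending order of E/h:
E: 350/3.6 = 97.2 kJ/min
C: 290/8.2 = 35.4 kJ/min
H: 99/10 = 9.9 kJ/min
A: 67/11 = 6.09 kJ/min

A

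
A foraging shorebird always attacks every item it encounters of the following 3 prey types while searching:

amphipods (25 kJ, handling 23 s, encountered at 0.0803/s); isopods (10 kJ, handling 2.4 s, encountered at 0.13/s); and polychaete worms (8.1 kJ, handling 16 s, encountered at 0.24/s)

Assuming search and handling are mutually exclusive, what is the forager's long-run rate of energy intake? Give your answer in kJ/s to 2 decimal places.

R = (0.0803×25 + 0.13×10 + 0.24×8.1) / (1 + 0.0803×23 + 0.13×2.4 + 0.24×16) = 5.252/6.999 = 0.7503 kJ/s.

0.75 kJ/s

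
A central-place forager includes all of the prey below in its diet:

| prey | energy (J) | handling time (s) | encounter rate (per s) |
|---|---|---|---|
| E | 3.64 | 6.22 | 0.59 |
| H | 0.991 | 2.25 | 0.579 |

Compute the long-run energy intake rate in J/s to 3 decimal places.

0.456 J/s

R = Σλ_iE_i / (1 + Σλ_ih_i)
Numerator: 0.59×3.64 + 0.579×0.991 = 2.721
Denominator: 1 + 0.59×6.22 + 0.579×2.25 = 5.973
R = 2.721/5.973 = 0.4556 J/s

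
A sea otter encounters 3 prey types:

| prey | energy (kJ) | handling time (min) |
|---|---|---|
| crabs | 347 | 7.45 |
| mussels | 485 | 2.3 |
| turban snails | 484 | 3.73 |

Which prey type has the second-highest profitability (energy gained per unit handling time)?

Profitability E/h (kJ/min): crabs = 347/7.45 = 46.6, mussels = 485/2.3 = 211, turban snails = 484/3.73 = 130.
Ranked: mussels > turban snails > crabs.

turban snails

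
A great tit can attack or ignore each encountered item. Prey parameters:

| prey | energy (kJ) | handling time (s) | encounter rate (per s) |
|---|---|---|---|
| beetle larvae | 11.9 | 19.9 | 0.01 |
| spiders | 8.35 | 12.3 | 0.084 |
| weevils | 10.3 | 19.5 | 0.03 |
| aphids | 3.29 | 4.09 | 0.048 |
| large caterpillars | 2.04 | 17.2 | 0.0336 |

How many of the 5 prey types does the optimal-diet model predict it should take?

Profitabilities (E/h, kJ/s): aphids 0.804, spiders 0.679, beetle larvae 0.598, weevils 0.528, large caterpillars 0.119. Add prey in this order while the next type's profitability exceeds the intake rate on those already taken.
Rate on top 1: 0.132. spiders: 0.679 > 0.132 → include.
Rate on top 2: 0.3854. beetle larvae: 0.598 > 0.3854 → include.
Rate on top 3: 0.4028. weevils: 0.528 > 0.4028 → include.
Rate on top 4: 0.4272. large caterpillars: 0.119 < 0.4272 → exclude; stop.
Optimal diet: aphids, spiders, beetle larvae, weevils — 4 of 5 types.

4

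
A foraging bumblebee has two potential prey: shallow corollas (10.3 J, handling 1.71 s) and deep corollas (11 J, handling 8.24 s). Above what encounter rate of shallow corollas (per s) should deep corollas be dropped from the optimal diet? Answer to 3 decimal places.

At the threshold, the rate on shallow corollas alone equals the profitability of deep corollas: λ·10.3/(1 + λ·1.71) = 11/8.24 = 1.335.
Rearranging, λ(10.3 − 1.335×1.71) = 1.335, so λ = 1.335/8.017 = 0.1665 per s.

0.167 per s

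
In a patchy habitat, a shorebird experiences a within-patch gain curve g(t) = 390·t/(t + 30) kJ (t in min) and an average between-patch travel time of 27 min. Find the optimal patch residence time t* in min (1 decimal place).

28.5 min

Maximise g(t)/(T+t): set derivative to zero → g'(t)(T+t) = g(t).
g'(t) = 390·30/(t + 30)². Setting 390·30/(t+30)² = 390t/[(t+30)(27+t)] gives 30(27+t) = t(t+30), so t² = 30×27 = 810.
t* = √810 = 28.46 min.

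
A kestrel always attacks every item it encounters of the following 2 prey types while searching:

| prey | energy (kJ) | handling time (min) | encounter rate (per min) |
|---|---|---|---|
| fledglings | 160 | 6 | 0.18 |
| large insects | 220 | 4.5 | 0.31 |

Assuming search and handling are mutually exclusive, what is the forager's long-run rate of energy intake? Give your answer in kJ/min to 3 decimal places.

Energy encountered per unit search time: 0.18×160 + 0.31×220 = 97 kJ/min.
Handling time per unit search time: 0.18×6 + 0.31×4.5 = 2.475.
Rate = 97/(1 + 2.475) = 27.91 kJ/min.

27.914 kJ/min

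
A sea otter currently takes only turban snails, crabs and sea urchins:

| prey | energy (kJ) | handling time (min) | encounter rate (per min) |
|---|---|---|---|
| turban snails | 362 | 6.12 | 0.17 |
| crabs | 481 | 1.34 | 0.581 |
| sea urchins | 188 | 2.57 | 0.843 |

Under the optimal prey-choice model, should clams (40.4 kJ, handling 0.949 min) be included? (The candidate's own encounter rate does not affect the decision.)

No

Current rate: (0.17×362 + 0.581×481 + 0.843×188)/(1 + 0.17×6.12 + 0.581×1.34 + 0.843×2.57) = 100.2 kJ/min.
clams: E/h = 40.4/0.949 = 42.57 kJ/min.
42.57 < 100.2, so adding clams would lower the average — exclude it.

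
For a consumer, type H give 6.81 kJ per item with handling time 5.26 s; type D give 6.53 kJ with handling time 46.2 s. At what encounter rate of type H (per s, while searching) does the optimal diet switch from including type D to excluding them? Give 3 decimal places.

0.023 per s

At the threshold, the rate on type H alone equals the profitability of type D: λ·6.81/(1 + λ·5.26) = 6.53/46.2 = 0.1413.
Rearranging, λ(6.81 − 0.1413×5.26) = 0.1413, so λ = 0.1413/6.067 = 0.0233 per s.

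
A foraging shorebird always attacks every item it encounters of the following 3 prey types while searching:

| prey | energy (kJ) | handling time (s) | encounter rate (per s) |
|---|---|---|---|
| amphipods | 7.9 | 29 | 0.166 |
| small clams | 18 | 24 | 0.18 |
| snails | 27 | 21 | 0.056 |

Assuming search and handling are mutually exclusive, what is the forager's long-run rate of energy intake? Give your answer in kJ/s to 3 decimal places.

0.536 kJ/s

R = (0.166×7.9 + 0.18×18 + 0.056×27) / (1 + 0.166×29 + 0.18×24 + 0.056×21) = 6.063/11.31 = 0.5361 kJ/s.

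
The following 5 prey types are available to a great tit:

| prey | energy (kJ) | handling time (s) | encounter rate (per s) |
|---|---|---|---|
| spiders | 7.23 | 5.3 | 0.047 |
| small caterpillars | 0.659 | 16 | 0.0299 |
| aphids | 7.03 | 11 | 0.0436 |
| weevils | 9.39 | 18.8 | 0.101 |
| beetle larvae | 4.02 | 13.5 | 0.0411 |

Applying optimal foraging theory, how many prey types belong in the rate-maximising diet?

3

Rank by E/h (kJ/s): spiders 1.36, aphids 0.639, weevils 0.499, beetle larvae 0.298, small caterpillars 0.0412. Include each in turn until the next type's E/h falls below the running intake rate.
Rate on top 1: 0.272. aphids: 0.639 > 0.272 → include.
Rate on top 2: 0.3739. weevils: 0.499 > 0.3739 → include.
Rate on top 3: 0.4396. beetle larvae: 0.298 < 0.4396 → exclude; stop.
Optimal diet: spiders, aphids, weevils — 3 of 5 types.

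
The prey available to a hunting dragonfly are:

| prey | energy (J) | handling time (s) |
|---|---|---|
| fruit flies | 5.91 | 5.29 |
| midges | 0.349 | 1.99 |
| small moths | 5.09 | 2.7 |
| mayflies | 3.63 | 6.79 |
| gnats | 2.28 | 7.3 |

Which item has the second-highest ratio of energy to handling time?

fruit flies

In descending order of E/h:
small moths: 5.09/2.7 = 1.89 J/s
fruit flies: 5.91/5.29 = 1.12 J/s
mayflies: 3.63/6.79 = 0.535 J/s
gnats: 2.28/7.3 = 0.312 J/s
midges: 0.349/1.99 = 0.175 J/s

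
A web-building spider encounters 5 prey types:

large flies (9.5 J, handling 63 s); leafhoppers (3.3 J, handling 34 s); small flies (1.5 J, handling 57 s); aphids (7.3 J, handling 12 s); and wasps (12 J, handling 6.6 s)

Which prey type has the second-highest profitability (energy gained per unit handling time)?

Profitability E/h (J/s): large flies = 9.5/63 = 0.151, leafhoppers = 3.3/34 = 0.0971, small flies = 1.5/57 = 0.0263, aphids = 7.3/12 = 0.608, wasps = 12/6.6 = 1.82.
Ranked: wasps > aphids > large flies > leafhoppers > small flies.

aphids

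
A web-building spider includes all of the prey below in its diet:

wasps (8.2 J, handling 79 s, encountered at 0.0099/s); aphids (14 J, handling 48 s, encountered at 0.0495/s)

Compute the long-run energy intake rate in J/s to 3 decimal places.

0.186 J/s

Energy encountered per unit search time: 0.0099×8.2 + 0.0495×14 = 0.7742 J/s.
Handling time per unit search time: 0.0099×79 + 0.0495×48 = 3.158.
Rate = 0.7742/(1 + 3.158) = 0.1862 J/s.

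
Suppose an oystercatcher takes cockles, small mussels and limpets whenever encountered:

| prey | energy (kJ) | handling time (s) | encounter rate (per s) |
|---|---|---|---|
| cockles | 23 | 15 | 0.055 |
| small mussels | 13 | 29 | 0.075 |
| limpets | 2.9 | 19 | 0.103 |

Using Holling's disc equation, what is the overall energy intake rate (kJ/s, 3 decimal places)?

R = (0.055×23 + 0.075×13 + 0.103×2.9) / (1 + 0.055×15 + 0.075×29 + 0.103×19) = 2.539/5.957 = 0.4262 kJ/s.

0.426 kJ/s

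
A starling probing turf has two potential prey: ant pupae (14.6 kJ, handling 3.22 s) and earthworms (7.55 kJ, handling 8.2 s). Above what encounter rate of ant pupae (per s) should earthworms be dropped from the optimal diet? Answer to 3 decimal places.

At the threshold, the rate on ant pupae alone equals the profitability of earthworms: λ·14.6/(1 + λ·3.22) = 7.55/8.2 = 0.9207.
Rearranging, λ(14.6 − 0.9207×3.22) = 0.9207, so λ = 0.9207/11.64 = 0.07913 per s.

0.079 per s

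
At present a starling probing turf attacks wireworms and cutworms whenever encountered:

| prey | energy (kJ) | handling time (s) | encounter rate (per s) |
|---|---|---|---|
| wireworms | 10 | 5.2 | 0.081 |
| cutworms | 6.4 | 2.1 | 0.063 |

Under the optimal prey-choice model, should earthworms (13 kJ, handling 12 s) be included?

Yes

On wireworms and cutworms alone, R = ΣλE/(1+Σλh) = 1.213/1.554 = 0.7809 kJ/s.
earthworms: E/h = 13/12 = 1.083 kJ/s.
1.083 > 0.7809, so adding earthworms raises the average — include it.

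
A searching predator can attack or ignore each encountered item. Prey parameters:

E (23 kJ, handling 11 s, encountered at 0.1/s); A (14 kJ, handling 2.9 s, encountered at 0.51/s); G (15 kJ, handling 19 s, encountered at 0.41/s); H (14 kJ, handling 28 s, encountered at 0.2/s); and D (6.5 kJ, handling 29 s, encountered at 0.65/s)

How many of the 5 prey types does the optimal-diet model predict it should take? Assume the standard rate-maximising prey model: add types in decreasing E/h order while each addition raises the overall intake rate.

1

E/h in descending order: A 4.83, E 2.09, G 0.789, H 0.5, D 0.224 kJ/s. The optimal diet is the largest prefix of this list for which every included type satisfies E_i/h_i > R on the types above it.
Rate on top 1: 2.88. E: 2.09 < 2.88 → exclude; stop.
Optimal diet: A — 1 of 5 types.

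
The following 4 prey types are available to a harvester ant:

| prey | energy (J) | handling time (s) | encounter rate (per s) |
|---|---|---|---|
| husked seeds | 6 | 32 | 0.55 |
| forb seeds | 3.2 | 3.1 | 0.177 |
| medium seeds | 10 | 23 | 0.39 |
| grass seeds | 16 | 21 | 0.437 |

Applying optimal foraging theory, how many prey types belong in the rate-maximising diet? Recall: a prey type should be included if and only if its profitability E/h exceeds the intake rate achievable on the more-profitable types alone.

Profitabilities (E/h, J/s): forb seeds 1.03, grass seeds 0.762, medium seeds 0.435, husked seeds 0.188. Add prey in this order while the next type's profitability exceeds the intake rate on those already taken.
Rate on top 1: 0.3657. grass seeds: 0.762 > 0.3657 → include.
Rate on top 2: 0.7047. medium seeds: 0.435 < 0.7047 → exclude; stop.
Optimal diet: forb seeds, grass seeds — 2 of 4 types.

2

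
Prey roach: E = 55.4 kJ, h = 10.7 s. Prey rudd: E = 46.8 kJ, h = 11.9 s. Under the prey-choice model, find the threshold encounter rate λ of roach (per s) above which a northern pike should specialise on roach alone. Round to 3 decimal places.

0.295 per s

The zero-one rule: include rudd iff E₂/h₂ > λE₁/(1+λh₁). Equality gives the switch point.
λE₁h₂ = E₂ + λE₂h₁ ⇒ λ = E₂/(E₁h₂ − E₂h₁) = 46.8/(659.3 − 500.8) = 0.2953 per s.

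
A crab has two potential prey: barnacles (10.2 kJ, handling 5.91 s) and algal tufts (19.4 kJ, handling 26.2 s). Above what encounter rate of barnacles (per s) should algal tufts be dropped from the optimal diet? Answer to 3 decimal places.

0.127 per s

At the threshold, the rate on barnacles alone equals the profitability of algal tufts: λ·10.2/(1 + λ·5.91) = 19.4/26.2 = 0.7405.
Rearranging, λ(10.2 − 0.7405×5.91) = 0.7405, so λ = 0.7405/5.824 = 0.1271 per s.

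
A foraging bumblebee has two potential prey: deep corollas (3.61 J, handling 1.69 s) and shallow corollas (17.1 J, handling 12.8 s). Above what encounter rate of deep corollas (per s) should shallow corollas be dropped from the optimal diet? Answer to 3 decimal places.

0.988 per s

At the threshold, the rate on deep corollas alone equals the profitability of shallow corollas: λ·3.61/(1 + λ·1.69) = 17.1/12.8 = 1.336.
Rearranging, λ(3.61 − 1.336×1.69) = 1.336, so λ = 1.336/1.352 = 0.9879 per s.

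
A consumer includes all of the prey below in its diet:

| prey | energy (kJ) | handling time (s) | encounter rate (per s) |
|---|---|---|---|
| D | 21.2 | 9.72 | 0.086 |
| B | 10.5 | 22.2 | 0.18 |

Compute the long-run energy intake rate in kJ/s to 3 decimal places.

0.637 kJ/s

R = Σλ_iE_i / (1 + Σλ_ih_i)
Numerator: 0.086×21.2 + 0.18×10.5 = 3.713
Denominator: 1 + 0.086×9.72 + 0.18×22.2 = 5.832
R = 3.713/5.832 = 0.6367 kJ/s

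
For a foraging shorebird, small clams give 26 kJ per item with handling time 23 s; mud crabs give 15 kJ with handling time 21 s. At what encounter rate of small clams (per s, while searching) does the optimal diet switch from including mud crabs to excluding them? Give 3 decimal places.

At the threshold, the rate on small clams alone equals the profitability of mud crabs: λ·26/(1 + λ·23) = 15/21 = 0.7143.
Rearranging, λ(26 − 0.7143×23) = 0.7143, so λ = 0.7143/9.571 = 0.07463 per s.

0.075 per s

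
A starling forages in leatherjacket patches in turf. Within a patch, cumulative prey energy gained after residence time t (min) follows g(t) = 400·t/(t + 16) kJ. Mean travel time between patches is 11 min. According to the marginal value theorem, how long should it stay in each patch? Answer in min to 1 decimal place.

By the marginal value theorem, leave when the instantaneous gain rate g'(t) equals the habitat-wide average g(t)/(T + t).
g'(t) = 400·16/(t + 16)². Setting 400·16/(t+16)² = 400t/[(t+16)(11+t)] gives 16(11+t) = t(t+16), so t² = 16×11 = 176.
t* = √176 = 13.27 min.

13.3 min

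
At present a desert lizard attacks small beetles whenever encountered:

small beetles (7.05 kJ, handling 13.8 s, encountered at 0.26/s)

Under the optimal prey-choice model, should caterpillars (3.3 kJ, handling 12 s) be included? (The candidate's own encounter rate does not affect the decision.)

Current rate: (0.26×7.05)/(1 + 0.26×13.8) = 0.3995 kJ/s.
caterpillars: E/h = 3.3/12 = 0.275 kJ/s.
Since 0.275 < R, time spent handling caterpillars is better spent searching.

No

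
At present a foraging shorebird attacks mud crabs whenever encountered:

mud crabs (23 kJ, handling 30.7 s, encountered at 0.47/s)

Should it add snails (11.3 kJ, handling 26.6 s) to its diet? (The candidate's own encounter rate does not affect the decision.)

Current rate: (0.47×23)/(1 + 0.47×30.7) = 0.7006 kJ/s.
snails: E/h = 11.3/26.6 = 0.4248 kJ/s.
Since 0.4248 < R, time spent handling snails is better spent searching.

No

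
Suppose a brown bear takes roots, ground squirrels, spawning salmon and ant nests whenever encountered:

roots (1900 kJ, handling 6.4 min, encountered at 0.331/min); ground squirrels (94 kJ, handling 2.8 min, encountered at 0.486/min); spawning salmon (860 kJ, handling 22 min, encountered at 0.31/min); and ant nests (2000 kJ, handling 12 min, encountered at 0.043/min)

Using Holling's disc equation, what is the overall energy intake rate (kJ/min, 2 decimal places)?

86.94 kJ/min

R = (0.331×1900 + 0.486×94 + 0.31×860 + 0.043×2000) / (1 + 0.331×6.4 + 0.486×2.8 + 0.31×22 + 0.043×12) = 1027/11.82 = 86.94 kJ/min.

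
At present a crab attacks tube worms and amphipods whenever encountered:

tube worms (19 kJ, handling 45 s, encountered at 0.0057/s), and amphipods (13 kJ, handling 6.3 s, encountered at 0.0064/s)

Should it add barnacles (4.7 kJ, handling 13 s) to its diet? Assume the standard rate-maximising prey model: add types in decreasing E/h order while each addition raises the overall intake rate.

On tube worms and amphipods alone, R = ΣλE/(1+Σλh) = 0.1915/1.297 = 0.1477 kJ/s.
Profitability of barnacles: 4.7/13 = 0.3615 kJ/s.
0.3615 > 0.1477, so adding barnacles raises the average — include it.

Yes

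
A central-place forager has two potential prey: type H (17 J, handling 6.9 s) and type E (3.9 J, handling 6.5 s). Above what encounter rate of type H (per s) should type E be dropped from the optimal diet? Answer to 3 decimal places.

0.047 per s

The zero-one rule: include type E iff E₂/h₂ > λE₁/(1+λh₁). Equality gives the switch point.
λE₁h₂ = E₂ + λE₂h₁ ⇒ λ = E₂/(E₁h₂ − E₂h₁) = 3.9/(110.5 − 26.91) = 0.04666 per s.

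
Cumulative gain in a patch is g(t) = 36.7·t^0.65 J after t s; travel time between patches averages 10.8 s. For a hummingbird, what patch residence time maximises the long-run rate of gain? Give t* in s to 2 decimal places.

By the marginal value theorem, leave when the instantaneous gain rate g'(t) equals the habitat-wide average g(t)/(T + t).
g'(t) = 0.65·36.7·t^-0.35. Setting 0.65·36.7·t^-0.35 = 36.7·t^0.65/(10.8+t) gives 0.65(10.8+t) = t, so 0.35·t = 0.65×10.8.
t* = 0.65×10.8/0.35 = 20.06 s.

20.06 s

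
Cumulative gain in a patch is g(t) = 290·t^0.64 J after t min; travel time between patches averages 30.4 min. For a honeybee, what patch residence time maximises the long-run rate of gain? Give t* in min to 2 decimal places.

Optimal t* satisfies g'(t*) = g(t*)/(T + t*).
g'(t) = 0.64·290·t^-0.36. Setting 0.64·290·t^-0.36 = 290·t^0.64/(30.4+t) gives 0.64(30.4+t) = t, so 0.36·t = 0.64×30.4.
t* = 0.64×30.4/0.36 = 54.04 min.

54.04 min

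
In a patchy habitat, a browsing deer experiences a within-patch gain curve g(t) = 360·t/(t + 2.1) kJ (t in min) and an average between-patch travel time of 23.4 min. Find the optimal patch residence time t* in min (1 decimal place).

7.0 min

Optimal t* satisfies g'(t*) = g(t*)/(T + t*).
g'(t) = 360·2.1/(t + 2.1)². Setting 360·2.1/(t+2.1)² = 360t/[(t+2.1)(23.4+t)] gives 2.1(23.4+t) = t(t+2.1), so t² = 2.1×23.4 = 49.14.
t* = √49.14 = 7.01 min.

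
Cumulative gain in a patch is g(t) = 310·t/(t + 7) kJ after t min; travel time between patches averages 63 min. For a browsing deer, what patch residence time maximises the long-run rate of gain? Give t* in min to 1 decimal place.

Maximise g(t)/(T+t): set derivative to zero → g'(t)(T+t) = g(t).
g'(t) = 310·7/(t + 7)². Setting 310·7/(t+7)² = 310t/[(t+7)(63+t)] gives 7(63+t) = t(t+7), so t² = 7×63 = 441.
t* = √441 = 21 min.

21.0 min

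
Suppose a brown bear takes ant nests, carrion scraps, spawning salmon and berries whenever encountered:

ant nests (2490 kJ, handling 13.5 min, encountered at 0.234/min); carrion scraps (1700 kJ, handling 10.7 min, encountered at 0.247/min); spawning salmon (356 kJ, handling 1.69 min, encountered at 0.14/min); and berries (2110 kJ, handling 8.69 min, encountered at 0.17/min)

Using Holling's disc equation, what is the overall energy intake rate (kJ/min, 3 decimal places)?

Energy encountered per unit search time: 0.234×2490 + 0.247×1700 + 0.14×356 + 0.17×2110 = 1411 kJ/min.
Handling time per unit search time: 0.234×13.5 + 0.247×10.7 + 0.14×1.69 + 0.17×8.69 = 7.516.
Rate = 1411/(1 + 7.516) = 165.7 kJ/min.

165.704 kJ/min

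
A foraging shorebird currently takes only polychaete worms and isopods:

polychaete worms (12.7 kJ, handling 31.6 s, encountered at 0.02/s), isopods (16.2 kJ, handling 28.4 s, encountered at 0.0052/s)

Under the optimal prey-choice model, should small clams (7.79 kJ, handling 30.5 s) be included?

Current rate: (0.02×12.7 + 0.0052×16.2)/(1 + 0.02×31.6 + 0.0052×28.4) = 0.1901 kJ/s.
Profitability of small clams: 7.79/30.5 = 0.2554 kJ/s.
0.2554 > 0.1901, so adding small clams raises the average — include it.

Yes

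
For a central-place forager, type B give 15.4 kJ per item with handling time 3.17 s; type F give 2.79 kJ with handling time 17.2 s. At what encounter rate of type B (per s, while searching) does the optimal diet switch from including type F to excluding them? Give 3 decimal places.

Drop type F once their profitability E₂/h₂ falls below the rate achievable on type B alone: E₂/h₂ = λE₁/(1 + λh₁).
Solve for λ: λE₁h₂ = E₂(1 + λh₁) → λ(E₁h₂ − E₂h₁) = E₂ → λ = E₂/(E₁h₂ − E₂h₁).
λ = 2.79/(15.4×17.2 − 2.79×3.17) = 2.79/256 = 0.0109 per s.

0.011 per s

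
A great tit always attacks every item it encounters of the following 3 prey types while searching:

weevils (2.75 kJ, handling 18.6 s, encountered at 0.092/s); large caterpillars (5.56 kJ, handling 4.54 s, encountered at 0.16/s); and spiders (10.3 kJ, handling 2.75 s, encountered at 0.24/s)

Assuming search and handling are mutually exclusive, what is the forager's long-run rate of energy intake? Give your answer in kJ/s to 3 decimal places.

R = Σλ_iE_i / (1 + Σλ_ih_i)
Numerator: 0.092×2.75 + 0.16×5.56 + 0.24×10.3 = 3.615
Denominator: 1 + 0.092×18.6 + 0.16×4.54 + 0.24×2.75 = 4.098
R = 3.615/4.098 = 0.8821 kJ/s

0.882 kJ/s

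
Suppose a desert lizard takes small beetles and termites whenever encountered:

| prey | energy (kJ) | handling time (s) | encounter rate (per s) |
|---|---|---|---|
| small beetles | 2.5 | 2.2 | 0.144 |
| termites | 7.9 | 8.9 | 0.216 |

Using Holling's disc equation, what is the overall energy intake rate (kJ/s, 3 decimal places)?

R = (0.144×2.5 + 0.216×7.9) / (1 + 0.144×2.2 + 0.216×8.9) = 2.066/3.239 = 0.6379 kJ/s.

0.638 kJ/s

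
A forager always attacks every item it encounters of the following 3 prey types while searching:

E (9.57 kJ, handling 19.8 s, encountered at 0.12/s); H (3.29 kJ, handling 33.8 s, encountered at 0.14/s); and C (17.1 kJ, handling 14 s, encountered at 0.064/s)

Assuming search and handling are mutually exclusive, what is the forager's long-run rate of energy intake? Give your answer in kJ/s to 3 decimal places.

R = (0.12×9.57 + 0.14×3.29 + 0.064×17.1) / (1 + 0.12×19.8 + 0.14×33.8 + 0.064×14) = 2.703/9.004 = 0.3002 kJ/s.

0.300 kJ/s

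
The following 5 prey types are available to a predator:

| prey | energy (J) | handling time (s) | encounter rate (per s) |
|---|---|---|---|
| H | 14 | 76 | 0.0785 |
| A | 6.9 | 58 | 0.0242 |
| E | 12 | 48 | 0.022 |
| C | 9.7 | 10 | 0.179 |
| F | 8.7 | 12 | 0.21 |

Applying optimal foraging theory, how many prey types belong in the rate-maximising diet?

2

Rank by E/h (J/s): C 0.97, F 0.725, E 0.25, H 0.184, A 0.119. Include each in turn until the next type's E/h falls below the running intake rate.
Rate on top 1: 0.6223. F: 0.725 > 0.6223 → include.
Rate on top 2: 0.6711. E: 0.25 < 0.6711 → exclude; stop.
Optimal diet: C, F — 2 of 5 types.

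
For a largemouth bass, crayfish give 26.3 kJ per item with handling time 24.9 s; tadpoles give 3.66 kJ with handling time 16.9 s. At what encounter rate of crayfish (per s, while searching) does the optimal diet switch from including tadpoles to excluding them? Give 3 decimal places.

0.010 per s

Drop tadpoles once their profitability E₂/h₂ falls below the rate achievable on crayfish alone: E₂/h₂ = λE₁/(1 + λh₁).
Solve for λ: λE₁h₂ = E₂(1 + λh₁) → λ(E₁h₂ − E₂h₁) = E₂ → λ = E₂/(E₁h₂ − E₂h₁).
λ = 3.66/(26.3×16.9 − 3.66×24.9) = 3.66/353.3 = 0.01036 per s.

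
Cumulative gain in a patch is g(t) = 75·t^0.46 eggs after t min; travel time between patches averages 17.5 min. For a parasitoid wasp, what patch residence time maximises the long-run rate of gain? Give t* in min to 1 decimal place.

Optimal t* satisfies g'(t*) = g(t*)/(T + t*).
g'(t) = 0.46·75·t^-0.54. Setting 0.46·75·t^-0.54 = 75·t^0.46/(17.5+t) gives 0.46(17.5+t) = t, so 0.54·t = 0.46×17.5.
t* = 0.46×17.5/0.54 = 14.91 min.

14.9 min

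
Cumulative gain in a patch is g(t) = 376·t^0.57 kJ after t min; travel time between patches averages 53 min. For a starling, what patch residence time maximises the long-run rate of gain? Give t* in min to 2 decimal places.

Maximise g(t)/(T+t): set derivative to zero → g'(t)(T+t) = g(t).
g'(t) = 0.57·376·t^-0.43. Setting 0.57·376·t^-0.43 = 376·t^0.57/(53+t) gives 0.57(53+t) = t, so 0.43·t = 0.57×53.
t* = 0.57×53/0.43 = 70.26 min.

70.26 min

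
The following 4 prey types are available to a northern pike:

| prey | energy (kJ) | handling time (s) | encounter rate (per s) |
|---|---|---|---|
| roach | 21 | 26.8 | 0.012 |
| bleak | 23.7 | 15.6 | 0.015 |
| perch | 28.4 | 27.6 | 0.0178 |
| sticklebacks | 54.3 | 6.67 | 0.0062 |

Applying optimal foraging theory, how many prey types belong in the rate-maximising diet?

E/h in descending order: sticklebacks 8.14, bleak 1.52, perch 1.03, roach 0.784 kJ/s. The optimal diet is the largest prefix of this list for which every included type satisfies E_i/h_i > R on the types above it.
Rate on top 1: 0.3233. bleak: 1.52 > 0.3233 → include.
Rate on top 2: 0.5427. perch: 1.03 > 0.5427 → include.
Rate on top 3: 0.6779. roach: 0.784 > 0.6779 → include.
Optimal diet: sticklebacks, bleak, perch, roach — 4 of 4 types.

4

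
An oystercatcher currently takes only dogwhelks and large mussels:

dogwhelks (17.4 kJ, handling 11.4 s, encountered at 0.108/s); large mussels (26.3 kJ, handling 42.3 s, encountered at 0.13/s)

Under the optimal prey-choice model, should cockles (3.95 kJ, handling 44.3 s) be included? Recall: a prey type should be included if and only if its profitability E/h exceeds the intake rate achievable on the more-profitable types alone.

Intake rate on the current diet: R = (0.108×17.4 + 0.13×26.3) / (1 + 0.108×11.4 + 0.13×42.3) = 5.298/7.73 = 0.6854 kJ/s.
Profitability of cockles: 3.95/44.3 = 0.08916 kJ/s.
Since 0.08916 < R, time spent handling cockles is better spent searching.

No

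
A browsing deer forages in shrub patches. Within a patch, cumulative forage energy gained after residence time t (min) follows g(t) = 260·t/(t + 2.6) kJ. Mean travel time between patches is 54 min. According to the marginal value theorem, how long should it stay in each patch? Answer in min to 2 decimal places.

Optimal t* satisfies g'(t*) = g(t*)/(T + t*).
g'(t) = 260·2.6/(t + 2.6)². Setting 260·2.6/(t+2.6)² = 260t/[(t+2.6)(54+t)] gives 2.6(54+t) = t(t+2.6), so t² = 2.6×54 = 140.4.
t* = √140.4 = 11.85 min.

11.85 min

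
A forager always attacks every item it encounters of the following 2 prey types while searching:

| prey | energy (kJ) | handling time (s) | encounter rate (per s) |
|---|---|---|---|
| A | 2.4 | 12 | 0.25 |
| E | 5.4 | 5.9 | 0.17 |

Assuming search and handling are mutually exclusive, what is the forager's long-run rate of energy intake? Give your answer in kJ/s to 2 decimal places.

R = Σλ_iE_i / (1 + Σλ_ih_i)
Numerator: 0.25×2.4 + 0.17×5.4 = 1.518
Denominator: 1 + 0.25×12 + 0.17×5.9 = 5.003
R = 1.518/5.003 = 0.3034 kJ/s

0.30 kJ/s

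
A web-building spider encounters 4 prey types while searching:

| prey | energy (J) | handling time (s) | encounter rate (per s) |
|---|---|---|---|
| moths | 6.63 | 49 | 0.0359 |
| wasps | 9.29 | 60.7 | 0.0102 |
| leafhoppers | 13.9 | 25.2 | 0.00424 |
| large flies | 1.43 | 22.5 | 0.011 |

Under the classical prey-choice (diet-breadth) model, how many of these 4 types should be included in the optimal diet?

3

Rank by E/h (J/s): leafhoppers 0.552, wasps 0.153, moths 0.135, large flies 0.0636. Include each in turn until the next type's E/h falls below the running intake rate.
Rate on top 1: 0.05325. wasps: 0.153 > 0.05325 → include.
Rate on top 2: 0.08905. moths: 0.135 > 0.08905 → include.
Rate on top 3: 0.1124. large flies: 0.0636 < 0.1124 → exclude; stop.
Optimal diet: leafhoppers, wasps, moths — 3 of 4 types.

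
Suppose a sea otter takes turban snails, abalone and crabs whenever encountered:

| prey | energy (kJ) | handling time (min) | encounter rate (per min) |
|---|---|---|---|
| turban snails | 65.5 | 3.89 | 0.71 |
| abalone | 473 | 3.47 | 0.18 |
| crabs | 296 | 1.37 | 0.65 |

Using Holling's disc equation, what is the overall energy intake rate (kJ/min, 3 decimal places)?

R = (0.71×65.5 + 0.18×473 + 0.65×296) / (1 + 0.71×3.89 + 0.18×3.47 + 0.65×1.37) = 324/5.277 = 61.41 kJ/min.

61.407 kJ/min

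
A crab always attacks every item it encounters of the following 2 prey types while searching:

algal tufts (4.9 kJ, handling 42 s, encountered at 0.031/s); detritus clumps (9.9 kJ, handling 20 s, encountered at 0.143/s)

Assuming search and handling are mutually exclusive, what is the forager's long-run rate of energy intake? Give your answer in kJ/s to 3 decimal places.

0.304 kJ/s

R = Σλ_iE_i / (1 + Σλ_ih_i)
Numerator: 0.031×4.9 + 0.143×9.9 = 1.568
Denominator: 1 + 0.031×42 + 0.143×20 = 5.162
R = 1.568/5.162 = 0.3037 kJ/s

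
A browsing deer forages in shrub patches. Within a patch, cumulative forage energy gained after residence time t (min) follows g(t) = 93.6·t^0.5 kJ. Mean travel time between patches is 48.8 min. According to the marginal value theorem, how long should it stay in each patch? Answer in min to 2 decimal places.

48.80 min

Maximise g(t)/(T+t): set derivative to zero → g'(t)(T+t) = g(t).
g'(t) = 0.5·93.6·t^-0.5. Setting 0.5·93.6·t^-0.5 = 93.6·t^0.5/(48.8+t) gives 0.5(48.8+t) = t, so 0.50·t = 0.5×48.8.
t* = 0.5×48.8/0.50 = 48.8 min.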